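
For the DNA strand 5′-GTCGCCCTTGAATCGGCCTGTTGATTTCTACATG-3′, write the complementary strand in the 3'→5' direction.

3'-CAGCGGGAACTTAGCCGGACAACTAAAGATGTAC-5'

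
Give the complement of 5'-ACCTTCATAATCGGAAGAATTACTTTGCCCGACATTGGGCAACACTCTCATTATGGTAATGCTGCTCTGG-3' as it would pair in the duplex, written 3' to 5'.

3'-TGGAAGTATTAGCCTTCTTAATGAAACGGGCTGTAACCCGTTGTGAGAGTAATACCATTACGACGAGACC-5'

Base-pairing A↔T, G↔C gives the complement. The complementary strand is antiparallel, so paired with a 5'→3' strand it runs 3'→5'.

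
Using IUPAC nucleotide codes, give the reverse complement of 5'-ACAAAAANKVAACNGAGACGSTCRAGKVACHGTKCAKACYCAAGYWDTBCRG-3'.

5'-CYGVAHWRCTTGRGTMTGMACDGTBMCTYGASCGTCTCNGTTBMNTTTTTGT-3'

Standard pairs A↔T, G↔C; ambiguity codes pair R↔Y, K↔M, W↔W, S↔S, B↔V, D↔H, N↔N. Complement (TGTTTTTNMBTTGNCTCTGCSAGYTCMBTGDCAMGTMTGRGTTCRWHAVGYC), then reverse for 5'→3'.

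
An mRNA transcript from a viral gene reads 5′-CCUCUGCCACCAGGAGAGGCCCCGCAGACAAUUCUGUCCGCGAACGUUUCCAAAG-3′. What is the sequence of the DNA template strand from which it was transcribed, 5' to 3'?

Replace U with T to get the coding DNA strand: CCTCTGCCACCAGGAGAGGCCCCGCAGACAATTCTGTCCGCGAACGTTTCCAAAG. The template strand is its reverse complement (complement GGAGACGGTGGTCCTCTCCGGGGCGTCTGTTAAGACAGGCGCTTGCAAAGGTTTC, then reverse).

5'-CTTTGGAAACGTTCGCGGACAGAATTGTCTGCGGGGCCTCTCCTGGTGGCAGAGG-3'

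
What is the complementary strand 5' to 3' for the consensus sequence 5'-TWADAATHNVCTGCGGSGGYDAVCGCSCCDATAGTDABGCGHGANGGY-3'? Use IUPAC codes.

Standard pairs A↔T, G↔C; ambiguity codes pair Y↔R, W↔W, S↔S, B↔V, D↔H, N↔N. Complement (AWTHTTADNBGACGCCSCCRHTBGCGSGGHTATCAHTVCGCDCTNCCR), then reverse for 5'→3'.

5'-RCCNTCDCGCVTHACTATHGGSGCGBTHRCCSCCGCAGBNDATTHTWA-3'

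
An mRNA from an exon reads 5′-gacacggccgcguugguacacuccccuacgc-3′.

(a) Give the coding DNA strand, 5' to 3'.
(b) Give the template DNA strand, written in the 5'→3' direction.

(a) 5'-GACACGGCCGCGTTGGTACACTCCCCTACGC-3'
(b) 5'-GCGTAGGGGAGTGTACCAACGCGGCCGTGTC-3'

(a) The coding strand matches the mRNA with U→T.
(b) The template strand is the reverse complement of the coding strand.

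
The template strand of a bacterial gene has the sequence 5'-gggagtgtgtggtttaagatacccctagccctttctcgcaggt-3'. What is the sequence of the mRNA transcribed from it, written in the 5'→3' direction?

5'-ACCUGCGAGAAAGGGCUAGGGGUAUCUUAAACCACACACUCCC-3'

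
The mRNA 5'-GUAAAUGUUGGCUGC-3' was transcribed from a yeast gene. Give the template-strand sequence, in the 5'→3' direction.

5'-GCAGCCAACATTTAC-3'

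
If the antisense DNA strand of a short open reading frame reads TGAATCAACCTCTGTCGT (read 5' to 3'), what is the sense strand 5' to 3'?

5'-ACGACAGAGGTTGATTCA-3'

The coding strand is complementary and antiparallel to the template: take the complement (A↔T, G↔C) and reverse.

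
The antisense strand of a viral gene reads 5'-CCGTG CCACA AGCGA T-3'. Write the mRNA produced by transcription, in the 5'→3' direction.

5'-AUCGCUUGUGGCACGG-3'

RNA polymerase reads the template 3'→5' and synthesizes mRNA 5'→3' by base-pairing (A→U, T→A, G↔C). The complement of the template is GGCACGGTGTTCGCTA; antiparallel, so 5'→3' the coding strand is ATCGCTTGTGGCACGG. Replace T with U for the mRNA.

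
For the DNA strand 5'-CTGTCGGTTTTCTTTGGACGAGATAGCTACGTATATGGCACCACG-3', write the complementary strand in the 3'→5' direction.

Base-pairing A↔T, G↔C gives the complement. The complementary strand is antiparallel, so paired with a 5'→3' strand it runs 3'→5'.

3'-GACAGCCAAAAGAAACCTGCTCTATCGATGCATATACCGTGGTGC-5'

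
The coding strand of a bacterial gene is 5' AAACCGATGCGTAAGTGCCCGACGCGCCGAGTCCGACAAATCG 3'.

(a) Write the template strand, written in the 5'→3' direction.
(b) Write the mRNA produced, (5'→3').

(a) 5'-CGATTTGTCGGACTCGGCGCGTCGGGCACTTACGCATCGGTTT-3'
(b) 5'-AAACCGAUGCGUAAGUGCCCGACGCGCCGAGUCCGACAAAUCG-3'

(a) The template strand is the reverse complement of the coding strand: complement TTTGGCTACGCATTCACGGGCTGCGCGGCTCAGGCTGTTTAGC, then reverse.
(b) mRNA matches the coding strand with T→U.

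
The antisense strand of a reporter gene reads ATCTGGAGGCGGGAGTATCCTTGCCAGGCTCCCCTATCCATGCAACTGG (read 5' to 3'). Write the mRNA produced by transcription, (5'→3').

RNA polymerase reads the template 3'→5' and synthesizes mRNA 5'→3' by base-pairing (A→U, T→A, G↔C). The complement of the template is TAGACCTCCGCCCTCATAGGAACGGTCCGAGGGGATAGGTACGTTGACC; antiparallel, so 5'→3' the coding strand is CCAGTTGCATGGATAGGGGAGCCTGGCAAGGATACTCCCGCCTCCAGAT. Replace T with U for the mRNA.

5'-CCAGUUGCAUGGAUAGGGGAGCCUGGCAAGGAUACUCCCGCCUCCAGAU-3'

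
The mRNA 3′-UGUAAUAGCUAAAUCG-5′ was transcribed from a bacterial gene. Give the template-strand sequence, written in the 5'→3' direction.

Written 5'→3' the mRNA is GCUAAAUCGAUAAUGU, so the coding DNA strand is GCTAAATCGATAATGT. The template is its reverse complement.

5'-ACATTATCGATTTAGC-3'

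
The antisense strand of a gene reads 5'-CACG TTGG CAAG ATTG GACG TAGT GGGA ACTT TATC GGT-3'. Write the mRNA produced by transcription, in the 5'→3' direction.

RNA polymerase reads the template 3'→5' and synthesizes mRNA 5'→3' by base-pairing (A→U, T→A, G↔C). The complement of the template is GTGCAACCGTTCTAACCTGCATCACCCTTGAAATAGCCA; antiparallel, so 5'→3' the coding strand is ACCGATAAAGTTCCCACTACGTCCAATCTTGCCAACGTG. Replace T with U for the mRNA.

5′-ACCGAUAAAGUUCCCACUACGUCCAAUCUUGCCAACGUG-3′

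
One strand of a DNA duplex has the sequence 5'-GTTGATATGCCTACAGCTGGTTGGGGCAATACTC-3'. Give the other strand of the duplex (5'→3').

5′-GAGTATTGCCCCAACCAGCTGTAGGCATATCAAC-3′

The complement of GTTGATATGCCTACAGCTGGTTGGGGCAATACTC is CAACTATACGGATGTCGACCAACCCCGTTATGAG (A↔T, G↔C). DNA strands are antiparallel, so the complementary strand runs 3'→5'; reversing gives the 5'→3' form.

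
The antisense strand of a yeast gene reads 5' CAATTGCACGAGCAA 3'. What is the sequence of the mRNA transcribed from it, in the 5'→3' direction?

The mRNA has the sequence of the coding strand (reverse complement of the template) with T→U. Reverse complement of CAATTGCACGAGCAA is TTGCTCGTGCAATTG; then T→U.

5′-UUGCUCGUGCAAUUG-3′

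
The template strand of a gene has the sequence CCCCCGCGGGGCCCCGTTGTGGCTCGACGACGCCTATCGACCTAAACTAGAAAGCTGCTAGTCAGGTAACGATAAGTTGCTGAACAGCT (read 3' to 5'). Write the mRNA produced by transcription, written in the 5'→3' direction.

Reading the template 3'→5' as shown, RNA polymerase pairs each base (A→U, T→A, G↔C) to build mRNA 5'→3' directly.

5'-GGGGGCGCCCCGGGGCAACACCGAGCUGCUGCGGAUAGCUGGAUUUGAUCUUUCGACGAUCAGUCCAUUGCUAUUCAACGACUUGUCGA-3'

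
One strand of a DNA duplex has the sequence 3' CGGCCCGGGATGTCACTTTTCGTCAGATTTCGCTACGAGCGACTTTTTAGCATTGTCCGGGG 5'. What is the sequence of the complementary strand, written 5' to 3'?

The strand is given 3'→5', so its complement runs 5'→3' in the same left-to-right order: pair each base A↔T, G↔C.

5'-GCCGGGCCCTACAGTGAAAAGCAGTCTAAAGCGATGCTCGCTGAAAAATCGTAACAGGCCCC-3'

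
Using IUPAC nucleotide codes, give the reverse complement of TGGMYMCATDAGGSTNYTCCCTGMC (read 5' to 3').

Standard pairs A↔T, G↔C; ambiguity codes pair Y↔R, M↔K, S↔S, D↔H, N↔N. Complement (ACCKRKGTAHTCCSANRAGGGACKG), then reverse for 5'→3'.

5'-GKCAGGGARNASCCTHATGKRKCCA-3'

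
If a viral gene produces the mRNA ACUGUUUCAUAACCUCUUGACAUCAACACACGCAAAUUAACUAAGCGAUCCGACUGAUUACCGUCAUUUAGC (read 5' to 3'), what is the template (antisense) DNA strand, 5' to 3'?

Replace U with T to get the coding DNA strand: ACTGTTTCATAACCTCTTGACATCAACACACGCAAATTAACTAAGCGATCCGACTGATTACCGTCATTTAGC. The template strand is its reverse complement (complement TGACAAAGTATTGGAGAACTGTAGTTGTGTGCGTTTAATTGATTCGCTAGGCTGACTAATGGCAGTAAATCG, then reverse).

5'-GCTAAATGACGGTAATCAGTCGGATCGCTTAGTTAATTTGCGTGTGTTGATGTCAAGAGGTTATGAAACAGT-3'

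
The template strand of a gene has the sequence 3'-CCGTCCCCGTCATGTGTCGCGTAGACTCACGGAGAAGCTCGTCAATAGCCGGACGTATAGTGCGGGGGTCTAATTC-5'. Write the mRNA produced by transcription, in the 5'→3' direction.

5'-GGCAGGGGCAGUACACAGCGCAUCUGAGUGCCUCUUCGAGCAGUUAUCGGCCUGCAUAUCACGCCCCCAGAUUAAG-3'

Reading the template 3'→5' as shown, RNA polymerase pairs each base (A→U, T→A, G↔C) to build mRNA 5'→3' directly.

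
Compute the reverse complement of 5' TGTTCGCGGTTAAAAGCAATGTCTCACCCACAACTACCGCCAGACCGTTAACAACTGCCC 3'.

5'-GGGCAGTTGTTAACGGTCTGGCGGTAGTTGTGGGTGAGACATTGCTTTTAACCGCGAACA-3'

Reading the sequence 3'→5' and pairing each base (A↔T, G↔C) gives the reverse complement directly.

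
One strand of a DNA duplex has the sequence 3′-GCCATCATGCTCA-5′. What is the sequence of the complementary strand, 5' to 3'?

The strand is given 3'→5', so its complement runs 5'→3' in the same left-to-right order: pair each base A↔T, G↔C.

5'-CGGTAGTACGAGT-3'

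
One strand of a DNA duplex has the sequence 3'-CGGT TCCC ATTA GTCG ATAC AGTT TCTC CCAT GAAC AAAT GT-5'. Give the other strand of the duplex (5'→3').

5'-GCCAAGGGTAATCAGCTATGTCAAAGAGGGTACTTGTTTACA-3'

The strand is given 3'→5', so its complement runs 5'→3' in the same left-to-right order: pair each base A↔T, G↔C.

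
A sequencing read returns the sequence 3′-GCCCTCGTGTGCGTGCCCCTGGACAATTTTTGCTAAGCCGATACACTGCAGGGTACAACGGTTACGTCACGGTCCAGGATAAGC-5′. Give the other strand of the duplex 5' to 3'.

The strand is given 3'→5', so its complement runs 5'→3' in the same left-to-right order: pair each base A↔T, G↔C.

5′-CGGGAGCACACGCACGGGGACCTGTTAAAAACGATTCGGCTATGTGACGTCCCATGTTGCCAATGCAGTGCCAGGTCCTATTCG-3′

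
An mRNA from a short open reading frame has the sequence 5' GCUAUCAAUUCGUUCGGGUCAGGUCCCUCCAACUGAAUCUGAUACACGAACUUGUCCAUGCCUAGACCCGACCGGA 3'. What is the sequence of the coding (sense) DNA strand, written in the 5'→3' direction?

5′-GCTATCAATTCGTTCGGGTCAGGTCCCTCCAACTGAATCTGATACACGAACTTGTCCATGCCTAGACCCGACCGGA-3′

The coding DNA strand has the same 5'→3' sequence as the mRNA with U replaced by T.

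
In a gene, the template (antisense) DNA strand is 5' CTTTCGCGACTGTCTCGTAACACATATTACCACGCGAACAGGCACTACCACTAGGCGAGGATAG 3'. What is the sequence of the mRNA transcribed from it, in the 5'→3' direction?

5′-CUAUCCUCGCCUAGUGGUAGUGCCUGUUCGCGUGGUAAUAUGUGUUACGAGACAGUCGCGAAAG-3′

The mRNA has the sequence of the coding strand (reverse complement of the template) with T→U. Reverse complement of CTTTCGCGACTGTCTCGTAACACATATTACCACGCGAACAGGCACTACCACTAGGCGAGGATAG is CTATCCTCGCCTAGTGGTAGTGCCTGTTCGCGTGGTAATATGTGTTACGAGACAGTCGCGAAAG; then T→U.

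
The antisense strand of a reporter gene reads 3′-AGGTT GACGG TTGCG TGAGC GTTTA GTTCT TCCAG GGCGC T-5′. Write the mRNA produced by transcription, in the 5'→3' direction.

5'-UCCAACUGCCAACGCACUCGCAAAUCAAGAAGGUCCCGCGA-3'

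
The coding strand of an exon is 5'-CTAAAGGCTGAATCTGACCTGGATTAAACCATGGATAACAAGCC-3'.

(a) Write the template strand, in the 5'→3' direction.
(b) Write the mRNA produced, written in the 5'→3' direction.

(a) The template strand is the reverse complement of the coding strand: complement GATTTCCGACTTAGACTGGACCTAATTTGGTACCTATTGTTCGG, then reverse.
(b) mRNA matches the coding strand with T→U.

(a) 5'-GGCTTGTTATCCATGGTTTAATCCAGGTCAGATTCAGCCTTTAG-3'
(b) 5'-CUAAAGGCUGAAUCUGACCUGGAUUAAACCAUGGAUAACAAGCC-3'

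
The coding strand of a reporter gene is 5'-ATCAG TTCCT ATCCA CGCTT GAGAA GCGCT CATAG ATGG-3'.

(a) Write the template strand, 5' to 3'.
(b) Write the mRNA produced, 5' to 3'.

(a) The template strand is the reverse complement of the coding strand: complement TAGTCAAGGATAGGTGCGAACTCTTCGCGAGTATCTACC, then reverse.
(b) mRNA matches the coding strand with T→U.

(a) 5'-CCATCTATGAGCGCTTCTCAAGCGTGGATAGGAACTGAT-3'
(b) 5'-AUCAGUUCCUAUCCACGCUUGAGAAGCGCUCAUAGAUGG-3'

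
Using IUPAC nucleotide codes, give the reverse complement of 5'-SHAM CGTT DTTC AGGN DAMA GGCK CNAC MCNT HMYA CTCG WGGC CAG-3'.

Standard pairs A↔T, G↔C; ambiguity codes pair Y↔R, M↔K, W↔W, S↔S, D↔H, N↔N. Complement (SDTKGCAAHAAGTCCNHTKTCCGMGNTGKGNADKRTGAGCWCCGGTC), then reverse for 5'→3'.

5'-CTGGCCWCGAGTRKDANGKGTNGMGCCTKTHNCCTGAAHAACGKTDS-3'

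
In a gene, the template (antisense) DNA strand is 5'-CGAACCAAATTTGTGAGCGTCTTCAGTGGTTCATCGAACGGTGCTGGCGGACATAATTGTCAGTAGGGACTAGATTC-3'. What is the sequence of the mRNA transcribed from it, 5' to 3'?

The mRNA has the sequence of the coding strand (reverse complement of the template) with T→U. Reverse complement of CGAACCAAATTTGTGAGCGTCTTCAGTGGTTCATCGAACGGTGCTGGCGGACATAATTGTCAGTAGGGACTAGATTC is GAATCTAGTCCCTACTGACAATTATGTCCGCCAGCACCGTTCGATGAACCACTGAAGACGCTCACAAATTTGGTTCG; then T→U.

5'-GAAUCUAGUCCCUACUGACAAUUAUGUCCGCCAGCACCGUUCGAUGAACCACUGAAGACGCUCACAAAUUUGGUUCG-3'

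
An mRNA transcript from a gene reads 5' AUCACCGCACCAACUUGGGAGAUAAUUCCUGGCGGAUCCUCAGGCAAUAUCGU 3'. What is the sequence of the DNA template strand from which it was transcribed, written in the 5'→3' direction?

Replace U with T to get the coding DNA strand: ATCACCGCACCAACTTGGGAGATAATTCCTGGCGGATCCTCAGGCAATATCGT. The template strand is its reverse complement (complement TAGTGGCGTGGTTGAACCCTCTATTAAGGACCGCCTAGGAGTCCGTTATAGCA, then reverse).

5′-ACGATATTGCCTGAGGATCCGCCAGGAATTATCTCCCAAGTTGGTGCGGTGAT-3′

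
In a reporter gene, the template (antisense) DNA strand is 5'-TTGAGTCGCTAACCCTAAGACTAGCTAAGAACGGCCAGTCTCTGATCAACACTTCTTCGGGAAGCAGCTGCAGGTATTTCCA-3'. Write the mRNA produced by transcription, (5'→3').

5'-UGGAAAUACCUGCAGCUGCUUCCCGAAGAAGUGUUGAUCAGAGACUGGCCGUUCUUAGCUAGUCUUAGGGUUAGCGACUCAA-3'

The mRNA has the sequence of the coding strand (reverse complement of the template) with T→U. Reverse complement of TTGAGTCGCTAACCCTAAGACTAGCTAAGAACGGCCAGTCTCTGATCAACACTTCTTCGGGAAGCAGCTGCAGGTATTTCCA is TGGAAATACCTGCAGCTGCTTCCCGAAGAAGTGTTGATCAGAGACTGGCCGTTCTTAGCTAGTCTTAGGGTTAGCGACTCAA; then T→U.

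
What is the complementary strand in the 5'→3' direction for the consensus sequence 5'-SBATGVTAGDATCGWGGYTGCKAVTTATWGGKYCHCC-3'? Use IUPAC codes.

5'-GGDGRMCCWATAABTMGCARCCWCGATHCTABCATVS-3'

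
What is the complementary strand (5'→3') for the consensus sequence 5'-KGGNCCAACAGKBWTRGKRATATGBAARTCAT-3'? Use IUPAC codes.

Standard pairs A↔T, G↔C; ambiguity codes pair R↔Y, K↔M, W↔W, B↔V, N↔N. Complement (MCCNGGTTGTCMVWAYCMYTATACVTTYAGTA), then reverse for 5'→3'.

5'-ATGAYTTVCATATYMCYAWVMCTGTTGGNCCM-3'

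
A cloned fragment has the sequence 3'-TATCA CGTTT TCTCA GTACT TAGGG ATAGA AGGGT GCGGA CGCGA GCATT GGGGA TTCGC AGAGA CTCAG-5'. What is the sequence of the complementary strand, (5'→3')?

The strand is given 3'→5', so its complement runs 5'→3' in the same left-to-right order: pair each base A↔T, G↔C.

5'-ATAGTGCAAAAGAGTCATGAATCCCTATCTTCCCACGCCTGCGCTCGTAACCCCTAAGCGTCTCTGAGTC-3'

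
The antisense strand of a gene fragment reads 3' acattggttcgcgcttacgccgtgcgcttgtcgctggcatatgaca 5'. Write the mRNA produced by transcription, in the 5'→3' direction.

5′-UGUAACCAAGCGCGAAUGCGGCACGCGAACAGCGACCGUAUACUGU-3′

Reading the template 3'→5' as shown, RNA polymerase pairs each base (A→U, T→A, G↔C) to build mRNA 5'→3' directly.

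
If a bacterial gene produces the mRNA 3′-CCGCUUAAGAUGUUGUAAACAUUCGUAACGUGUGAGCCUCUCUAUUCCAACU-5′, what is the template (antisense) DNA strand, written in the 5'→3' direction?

Written 5'→3' the mRNA is UCAACCUUAUCUCUCCGAGUGUGCAAUGCUUACAAAUGUUGUAGAAUUCGCC, so the coding DNA strand is TCAACCTTATCTCTCCGAGTGTGCAATGCTTACAAATGTTGTAGAATTCGCC. The template is its reverse complement.

5′-GGCGAATTCTACAACATTTGTAAGCATTGCACACTCGGAGAGATAAGGTTGA-3′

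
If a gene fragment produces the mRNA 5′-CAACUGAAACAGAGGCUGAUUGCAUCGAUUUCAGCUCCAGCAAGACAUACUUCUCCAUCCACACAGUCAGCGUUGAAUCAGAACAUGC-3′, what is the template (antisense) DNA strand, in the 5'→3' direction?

5'-GCATGTTCTGATTCAACGCTGACTGTGTGGATGGAGAAGTATGTCTTGCTGGAGCTGAAATCGATGCAATCAGCCTCTGTTTCAGTTG-3'

Replace U with T to get the coding DNA strand: CAACTGAAACAGAGGCTGATTGCATCGATTTCAGCTCCAGCAAGACATACTTCTCCATCCACACAGTCAGCGTTGAATCAGAACATGC. The template strand is its reverse complement (complement GTTGACTTTGTCTCCGACTAACGTAGCTAAAGTCGAGGTCGTTCTGTATGAAGAGGTAGGTGTGTCAGTCGCAACTTAGTCTTGTACG, then reverse).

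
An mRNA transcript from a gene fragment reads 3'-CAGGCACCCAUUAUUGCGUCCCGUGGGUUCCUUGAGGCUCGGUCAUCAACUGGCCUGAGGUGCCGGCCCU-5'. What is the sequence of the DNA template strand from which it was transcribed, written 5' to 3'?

5'-GTCCGTGGGTAATAACGCAGGGCACCCAAGGAACTCCGAGCCAGTAGTTGACCGGACTCCACGGCCGGGA-3'

Written 5'→3' the mRNA is UCCCGGCCGUGGAGUCCGGUCAACUACUGGCUCGGAGUUCCUUGGGUGCCCUGCGUUAUUACCCACGGAC, so the coding DNA strand is TCCCGGCCGTGGAGTCCGGTCAACTACTGGCTCGGAGTTCCTTGGGTGCCCTGCGTTATTACCCACGGAC. The template is its reverse complement.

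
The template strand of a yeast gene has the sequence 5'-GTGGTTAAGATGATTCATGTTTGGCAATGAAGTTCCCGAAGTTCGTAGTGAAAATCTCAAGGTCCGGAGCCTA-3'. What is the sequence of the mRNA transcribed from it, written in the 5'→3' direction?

RNA polymerase reads the template 3'→5' and synthesizes mRNA 5'→3' by base-pairing (A→U, T→A, G↔C). The complement of the template is CACCAATTCTACTAAGTACAAACCGTTACTTCAAGGGCTTCAAGCATCACTTTTAGAGTTCCAGGCCTCGGAT; antiparallel, so 5'→3' the coding strand is TAGGCTCCGGACCTTGAGATTTTCACTACGAACTTCGGGAACTTCATTGCCAAACATGAATCATCTTAACCAC. Replace T with U for the mRNA.

5'-UAGGCUCCGGACCUUGAGAUUUUCACUACGAACUUCGGGAACUUCAUUGCCAAACAUGAAUCAUCUUAACCAC-3'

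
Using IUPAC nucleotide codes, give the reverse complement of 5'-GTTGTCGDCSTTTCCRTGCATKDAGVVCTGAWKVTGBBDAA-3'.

Standard pairs A↔T, G↔C; ambiguity codes pair R↔Y, K↔M, W↔W, S↔S, B↔V, D↔H. Complement (CAACAGCHGSAAAGGYACGTAMHTCBBGACTWMBACVVHTT), then reverse for 5'→3'.

5'-TTHVVCABMWTCAGBBCTHMATGCAYGGAAASGHCGACAAC-3'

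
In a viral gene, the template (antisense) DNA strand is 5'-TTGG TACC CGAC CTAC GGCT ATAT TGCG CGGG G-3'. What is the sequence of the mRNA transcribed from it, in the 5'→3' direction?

5'-CCCCGCGCAAUAUAGCCGUAGGUCGGGUACCAA-3'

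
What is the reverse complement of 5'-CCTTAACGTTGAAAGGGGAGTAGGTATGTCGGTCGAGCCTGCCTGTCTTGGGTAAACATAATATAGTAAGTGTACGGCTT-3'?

5′-AAGCCGTACACTTACTATATTATGTTTACCCAAGACAGGCAGGCTCGACCGACATACCTACTCCCCTTTCAACGTTAAGG-3′

Complement each base (A↔T, G↔C): GGAATTGCAACTTTCCCCTCATCCATACAGCCAGCTCGGACGGACAGAACCCATTTGTATTATATCATTCACATGCCGAA. Then reverse.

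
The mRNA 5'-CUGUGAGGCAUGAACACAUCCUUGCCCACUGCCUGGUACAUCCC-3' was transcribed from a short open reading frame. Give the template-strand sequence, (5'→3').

5′-GGGATGTACCAGGCAGTGGGCAAGGATGTGTTCATGCCTCACAG-3′

Replace U with T to get the coding DNA strand: CTGTGAGGCATGAACACATCCTTGCCCACTGCCTGGTACATCCC. The template strand is its reverse complement (complement GACACTCCGTACTTGTGTAGGAACGGGTGACGGACCATGTAGGG, then reverse).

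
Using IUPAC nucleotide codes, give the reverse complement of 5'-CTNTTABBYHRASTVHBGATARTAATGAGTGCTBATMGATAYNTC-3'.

5'-GANRTATCKATVAGCACTCATTAYTATCVDBASTYDRVVTAANAG-3'

Standard pairs A↔T, G↔C; ambiguity codes pair R↔Y, M↔K, S↔S, B↔V, H↔D, N↔N. Complement (GANAATVVRDYTSABDVCTATYATTACTCACGAVTAKCTATRNAG), then reverse for 5'→3'.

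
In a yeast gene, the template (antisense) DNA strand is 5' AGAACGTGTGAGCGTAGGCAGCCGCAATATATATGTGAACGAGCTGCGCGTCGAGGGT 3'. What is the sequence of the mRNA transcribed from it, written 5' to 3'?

5'-ACCCUCGACGCGCAGCUCGUUCACAUAUAUAUUGCGGCUGCCUACGCUCACACGUUCU-3'

RNA polymerase reads the template 3'→5' and synthesizes mRNA 5'→3' by base-pairing (A→U, T→A, G↔C). The complement of the template is TCTTGCACACTCGCATCCGTCGGCGTTATATATACACTTGCTCGACGCGCAGCTCCCA; antiparallel, so 5'→3' the coding strand is ACCCTCGACGCGCAGCTCGTTCACATATATATTGCGGCTGCCTACGCTCACACGTTCT. Replace T with U for the mRNA.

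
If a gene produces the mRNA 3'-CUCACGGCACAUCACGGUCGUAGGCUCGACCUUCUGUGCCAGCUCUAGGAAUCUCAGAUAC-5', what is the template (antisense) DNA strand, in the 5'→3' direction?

5'-GAGTGCCGTGTAGTGCCAGCATCCGAGCTGGAAGACACGGTCGAGATCCTTAGAGTCTATG-3'

Written 5'→3' the mRNA is CAUAGACUCUAAGGAUCUCGACCGUGUCUUCCAGCUCGGAUGCUGGCACUACACGGCACUC, so the coding DNA strand is CATAGACTCTAAGGATCTCGACCGTGTCTTCCAGCTCGGATGCTGGCACTACACGGCACTC. The template is its reverse complement.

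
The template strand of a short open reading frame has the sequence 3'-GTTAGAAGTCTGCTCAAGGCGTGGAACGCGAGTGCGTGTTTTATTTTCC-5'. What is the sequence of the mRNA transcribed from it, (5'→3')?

Reading the template 3'→5' as shown, RNA polymerase pairs each base (A→U, T→A, G↔C) to build mRNA 5'→3' directly.

5′-CAAUCUUCAGACGAGUUCCGCACCUUGCGCUCACGCACAAAAUAAAAGG-3′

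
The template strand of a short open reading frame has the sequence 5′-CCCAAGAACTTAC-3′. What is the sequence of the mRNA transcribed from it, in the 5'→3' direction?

The mRNA has the sequence of the coding strand (reverse complement of the template) with T→U. Reverse complement of CCCAAGAACTTAC is GTAAGTTCTTGGG; then T→U.

5′-GUAAGUUCUUGGG-3′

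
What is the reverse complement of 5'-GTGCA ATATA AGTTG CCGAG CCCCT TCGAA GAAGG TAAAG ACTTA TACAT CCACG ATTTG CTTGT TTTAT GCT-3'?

5′-AGCATAAAACAAGCAAATCGTGGATGTATAAGTCTTTACCTTCTTCGAAGGGGCTCGGCAACTTATATTGCAC-3′

Reading the sequence 3'→5' and pairing each base (A↔T, G↔C) gives the reverse complement directly.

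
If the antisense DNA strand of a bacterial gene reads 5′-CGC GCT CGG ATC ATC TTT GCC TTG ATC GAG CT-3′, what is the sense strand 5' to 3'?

5'-AGCTCGATCAAGGCAAAGATGATCCGAGCGCG-3'

The coding strand is complementary and antiparallel to the template: take the complement (A↔T, G↔C) and reverse.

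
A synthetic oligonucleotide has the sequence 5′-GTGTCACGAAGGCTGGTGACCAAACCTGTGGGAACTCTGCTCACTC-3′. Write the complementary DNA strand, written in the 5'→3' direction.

5'-GAGTGAGCAGAGTTCCCACAGGTTTGGTCACCAGCCTTCGTGACAC-3'

The complement of GTGTCACGAAGGCTGGTGACCAAACCTGTGGGAACTCTGCTCACTC is CACAGTGCTTCCGACCACTGGTTTGGACACCCTTGAGACGAGTGAG (A↔T, G↔C). DNA strands are antiparallel, so the complementary strand runs 3'→5'; reversing gives the 5'→3' form.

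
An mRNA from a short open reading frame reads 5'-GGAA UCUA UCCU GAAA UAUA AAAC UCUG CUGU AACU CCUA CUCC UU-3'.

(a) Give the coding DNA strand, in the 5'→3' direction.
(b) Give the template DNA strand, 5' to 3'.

(a) 5′-GGAATCTATCCTGAAATATAAAACTCTGCTGTAACTCCTACTCCTT-3′
(b) 5'-AAGGAGTAGGAGTTACAGCAGAGTTTTATATTTCAGGATAGATTCC-3'

(a) The coding strand matches the mRNA with U→T.
(b) The template strand is the reverse complement of the coding strand.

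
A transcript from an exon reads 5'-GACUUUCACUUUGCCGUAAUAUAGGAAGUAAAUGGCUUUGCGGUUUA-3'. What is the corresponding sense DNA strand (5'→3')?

5'-GACTTTCACTTTGCCGTAATATAGGAAGTAAATGGCTTTGCGGTTTA-3'

The coding DNA strand has the same 5'→3' sequence as the mRNA with U replaced by T.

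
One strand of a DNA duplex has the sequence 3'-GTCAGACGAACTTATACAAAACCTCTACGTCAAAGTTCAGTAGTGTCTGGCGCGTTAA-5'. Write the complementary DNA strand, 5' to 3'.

The strand is given 3'→5', so its complement runs 5'→3' in the same left-to-right order: pair each base A↔T, G↔C.

5′-CAGTCTGCTTGAATATGTTTTGGAGATGCAGTTTCAAGTCATCACAGACCGCGCAATT-3′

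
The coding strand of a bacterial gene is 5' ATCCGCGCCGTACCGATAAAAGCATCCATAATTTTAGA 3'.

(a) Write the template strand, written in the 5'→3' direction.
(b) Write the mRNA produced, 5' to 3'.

(a) 5'-TCTAAAATTATGGATGCTTTTATCGGTACGGCGCGGAT-3'
(b) 5′-AUCCGCGCCGUACCGAUAAAAGCAUCCAUAAUUUUAGA-3′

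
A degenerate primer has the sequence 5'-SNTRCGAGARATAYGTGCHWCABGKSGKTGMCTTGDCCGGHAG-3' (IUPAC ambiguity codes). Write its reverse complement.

5'-CTDCCGGHCAAGKCAMCSMCVTGWDGCACRTATYTCTCGYANS-3'

Standard pairs A↔T, G↔C; ambiguity codes pair R↔Y, M↔K, W↔W, S↔S, B↔V, D↔H, N↔N. Complement (SNAYGCTCTYTATRCACGDWGTVCMSCMACKGAACHGGCCDTC), then reverse for 5'→3'.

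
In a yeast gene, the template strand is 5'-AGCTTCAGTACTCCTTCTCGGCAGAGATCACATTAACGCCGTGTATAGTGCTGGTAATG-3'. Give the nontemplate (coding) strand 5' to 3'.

The coding strand is complementary and antiparallel to the template: take the complement (A↔T, G↔C) and reverse.

5'-CATTACCAGCACTATACACGGCGTTAATGTGATCTCTGCCGAGAAGGAGTACTGAAGCT-3'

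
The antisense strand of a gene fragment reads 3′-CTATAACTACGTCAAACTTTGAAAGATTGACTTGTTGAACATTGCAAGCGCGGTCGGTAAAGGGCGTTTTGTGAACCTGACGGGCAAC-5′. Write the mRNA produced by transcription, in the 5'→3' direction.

Reading the template 3'→5' as shown, RNA polymerase pairs each base (A→U, T→A, G↔C) to build mRNA 5'→3' directly.

5'-GAUAUUGAUGCAGUUUGAAACUUUCUAACUGAACAACUUGUAACGUUCGCGCCAGCCAUUUCCCGCAAAACACUUGGACUGCCCGUUG-3'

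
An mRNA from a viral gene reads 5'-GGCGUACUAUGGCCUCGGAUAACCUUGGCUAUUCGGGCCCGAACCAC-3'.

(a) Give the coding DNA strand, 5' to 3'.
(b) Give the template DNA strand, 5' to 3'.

(a) 5′-GGCGTACTATGGCCTCGGATAACCTTGGCTATTCGGGCCCGAACCAC-3′
(b) 5′-GTGGTTCGGGCCCGAATAGCCAAGGTTATCCGAGGCCATAGTACGCC-3′

(a) The coding strand matches the mRNA with U→T.
(b) The template strand is the reverse complement of the coding strand.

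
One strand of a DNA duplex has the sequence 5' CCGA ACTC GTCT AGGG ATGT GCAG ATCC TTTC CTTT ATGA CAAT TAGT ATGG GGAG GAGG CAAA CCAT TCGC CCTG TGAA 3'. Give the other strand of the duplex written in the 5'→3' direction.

The complement of CCGAACTCGTCTAGGGATGTGCAGATCCTTTCCTTTATGACAATTAGTATGGGGAGGAGGCAAACCATTCGCCCTGTGAA is GGCTTGAGCAGATCCCTACACGTCTAGGAAAGGAAATACTGTTAATCATACCCCTCCTCCGTTTGGTAAGCGGGACACTT (A↔T, G↔C). DNA strands are antiparallel, so the complementary strand runs 3'→5'; reversing gives the 5'→3' form.

5'-TTCACAGGGCGAATGGTTTGCCTCCTCCCCATACTAATTGTCATAAAGGAAAGGATCTGCACATCCCTAGACGAGTTCGG-3'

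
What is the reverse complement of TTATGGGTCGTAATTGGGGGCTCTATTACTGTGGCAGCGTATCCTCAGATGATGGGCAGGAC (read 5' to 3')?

5'-GTCCTGCCCATCATCTGAGGATACGCTGCCACAGTAATAGAGCCCCCAATTACGACCCATAA-3'

Reading the sequence 3'→5' and pairing each base (A↔T, G↔C) gives the reverse complement directly.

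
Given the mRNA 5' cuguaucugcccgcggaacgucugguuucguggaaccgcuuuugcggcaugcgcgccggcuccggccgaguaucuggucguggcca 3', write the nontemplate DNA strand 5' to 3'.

The coding DNA strand has the same 5'→3' sequence as the mRNA with U replaced by T.

5'-CTGTATCTGCCCGCGGAACGTCTGGTTTCGTGGAACCGCTTTTGCGGCATGCGCGCCGGCTCCGGCCGAGTATCTGGTCGTGGCCA-3'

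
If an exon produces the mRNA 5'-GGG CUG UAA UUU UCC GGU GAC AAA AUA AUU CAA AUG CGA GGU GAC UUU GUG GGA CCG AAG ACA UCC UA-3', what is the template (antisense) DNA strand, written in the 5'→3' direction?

Replace U with T to get the coding DNA strand: GGGCTGTAATTTTCCGGTGACAAAATAATTCAAATGCGAGGTGACTTTGTGGGACCGAAGACATCCTA. The template strand is its reverse complement (complement CCCGACATTAAAAGGCCACTGTTTTATTAAGTTTACGCTCCACTGAAACACCCTGGCTTCTGTAGGAT, then reverse).

5'-TAGGATGTCTTCGGTCCCACAAAGTCACCTCGCATTTGAATTATTTTGTCACCGGAAAATTACAGCCC-3'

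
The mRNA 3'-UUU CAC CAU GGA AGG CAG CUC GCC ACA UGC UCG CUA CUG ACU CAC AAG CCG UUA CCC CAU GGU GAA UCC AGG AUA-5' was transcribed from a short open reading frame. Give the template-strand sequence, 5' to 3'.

5'-AAAGTGGTACCTTCCGTCGAGCGGTGTACGAGCGATGACTGAGTGTTCGGCAATGGGGTACCACTTAGGTCCTAT-3'

Written 5'→3' the mRNA is AUAGGACCUAAGUGGUACCCCAUUGCCGAACACUCAGUCAUCGCUCGUACACCGCUCGACGGAAGGUACCACUUU, so the coding DNA strand is ATAGGACCTAAGTGGTACCCCATTGCCGAACACTCAGTCATCGCTCGTACACCGCTCGACGGAAGGTACCACTTT. The template is its reverse complement.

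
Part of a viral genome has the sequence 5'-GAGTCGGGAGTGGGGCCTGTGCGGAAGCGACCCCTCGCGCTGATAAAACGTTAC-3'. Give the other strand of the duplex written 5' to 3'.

The complement of GAGTCGGGAGTGGGGCCTGTGCGGAAGCGACCCCTCGCGCTGATAAAACGTTAC is CTCAGCCCTCACCCCGGACACGCCTTCGCTGGGGAGCGCGACTATTTTGCAATG (A↔T, G↔C). DNA strands are antiparallel, so the complementary strand runs 3'→5'; reversing gives the 5'→3' form.

5′-GTAACGTTTTATCAGCGCGAGGGGTCGCTTCCGCACAGGCCCCACTCCCGACTC-3′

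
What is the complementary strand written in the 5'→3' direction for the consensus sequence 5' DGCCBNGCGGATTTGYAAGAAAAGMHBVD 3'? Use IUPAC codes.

Standard pairs A↔T, G↔C; ambiguity codes pair Y↔R, M↔K, B↔V, D↔H, N↔N. Complement (HCGGVNCGCCTAAACRTTCTTTTCKDVBH), then reverse for 5'→3'.

5'-HBVDKCTTTTCTTRCAAATCCGCNVGGCH-3'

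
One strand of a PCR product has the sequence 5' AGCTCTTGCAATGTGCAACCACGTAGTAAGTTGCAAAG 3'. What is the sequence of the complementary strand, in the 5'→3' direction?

5'-CTTTGCAACTTACTACGTGGTTGCACATTGCAAGAGCT-3'

The complement of AGCTCTTGCAATGTGCAACCACGTAGTAAGTTGCAAAG is TCGAGAACGTTACACGTTGGTGCATCATTCAACGTTTC (A↔T, G↔C). DNA strands are antiparallel, so the complementary strand runs 3'→5'; reversing gives the 5'→3' form.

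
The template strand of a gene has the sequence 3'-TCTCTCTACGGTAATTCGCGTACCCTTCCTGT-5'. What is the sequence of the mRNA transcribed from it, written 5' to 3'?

5'-AGAGAGAUGCCAUUAAGCGCAUGGGAAGGACA-3'

Reading the template 3'→5' as shown, RNA polymerase pairs each base (A→U, T→A, G↔C) to build mRNA 5'→3' directly.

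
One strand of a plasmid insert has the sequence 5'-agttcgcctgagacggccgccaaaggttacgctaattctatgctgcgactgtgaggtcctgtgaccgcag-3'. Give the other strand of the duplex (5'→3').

Pairing A↔T and G↔C gives TCAAGCGGACTCTGCCGGCGGTTTCCAATGCGATTAAGATACGACGCTGACACTCCAGGACACTGGCGTC, running 3'→5'. Reverse for the 5'→3' convention.

5'-CTGCGGTCACAGGACCTCACAGTCGCAGCATAGAATTAGCGTAACCTTTGGCGGCCGTCTCAGGCGAACT-3'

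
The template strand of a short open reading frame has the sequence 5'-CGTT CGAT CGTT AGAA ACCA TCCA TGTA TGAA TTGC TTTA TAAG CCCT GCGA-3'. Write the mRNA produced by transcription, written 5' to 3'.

5'-UCGCAGGGCUUAUAAAGCAAUUCAUACAUGGAUGGUUUCUAACGAUCGAACG-3'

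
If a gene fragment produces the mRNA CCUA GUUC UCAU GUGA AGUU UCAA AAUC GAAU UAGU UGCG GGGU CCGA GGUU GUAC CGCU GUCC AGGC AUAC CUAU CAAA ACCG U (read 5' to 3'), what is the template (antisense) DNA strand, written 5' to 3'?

5'-ACGGTTTTGATAGGTATGCCTGGACAGCGGTACAACCTCGGACCCCGCAACTAATTCGATTTTGAAACTTCACATGAGAACTAGG-3'

Replace U with T to get the coding DNA strand: CCTAGTTCTCATGTGAAGTTTCAAAATCGAATTAGTTGCGGGGTCCGAGGTTGTACCGCTGTCCAGGCATACCTATCAAAACCGT. The template strand is its reverse complement (complement GGATCAAGAGTACACTTCAAAGTTTTAGCTTAATCAACGCCCCAGGCTCCAACATGGCGACAGGTCCGTATGGATAGTTTTGGCA, then reverse).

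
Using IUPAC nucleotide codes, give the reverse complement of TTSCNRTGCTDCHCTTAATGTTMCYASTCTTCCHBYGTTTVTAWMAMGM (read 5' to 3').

Standard pairs A↔T, G↔C; ambiguity codes pair R↔Y, M↔K, W↔W, S↔S, B↔V, D↔H, N↔N. Complement (AASGNYACGAHGDGAATTACAAKGRTSAGAAGGDVRCAAABATWKTKCK), then reverse for 5'→3'.

5'-KCKTKWTABAAACRVDGGAAGASTRGKAACATTAAGDGHAGCAYNGSAA-3'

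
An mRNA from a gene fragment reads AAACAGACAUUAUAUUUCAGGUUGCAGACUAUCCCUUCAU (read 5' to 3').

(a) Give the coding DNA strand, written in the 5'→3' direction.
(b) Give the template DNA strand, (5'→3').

(a) 5′-AAACAGACATTATATTTCAGGTTGCAGACTATCCCTTCAT-3′
(b) 5'-ATGAAGGGATAGTCTGCAACCTGAAATATAATGTCTGTTT-3'

(a) The coding strand matches the mRNA with U→T.
(b) The template strand is the reverse complement of the coding strand.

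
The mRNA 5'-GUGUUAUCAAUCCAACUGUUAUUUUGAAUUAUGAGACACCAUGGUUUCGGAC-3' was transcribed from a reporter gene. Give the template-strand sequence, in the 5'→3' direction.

5'-GTCCGAAACCATGGTGTCTCATAATTCAAAATAACAGTTGGATTGATAACAC-3'

Replace U with T to get the coding DNA strand: GTGTTATCAATCCAACTGTTATTTTGAATTATGAGACACCATGGTTTCGGAC. The template strand is its reverse complement (complement CACAATAGTTAGGTTGACAATAAAACTTAATACTCTGTGGTACCAAAGCCTG, then reverse).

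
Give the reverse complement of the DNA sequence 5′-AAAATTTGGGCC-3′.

Reading the sequence 3'→5' and pairing each base (A↔T, G↔C) gives the reverse complement directly.

5'-GGCCCAAATTTT-3'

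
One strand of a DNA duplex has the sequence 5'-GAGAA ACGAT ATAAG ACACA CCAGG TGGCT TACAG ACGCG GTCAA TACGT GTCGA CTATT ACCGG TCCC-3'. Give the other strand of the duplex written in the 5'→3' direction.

5'-GGGACCGGTAATAGTCGACACGTATTGACCGCGTCTGTAAGCCACCTGGTGTGTCTTATATCGTTTCTC-3'

The complement of GAGAAACGATATAAGACACACCAGGTGGCTTACAGACGCGGTCAATACGTGTCGACTATTACCGGTCCC is CTCTTTGCTATATTCTGTGTGGTCCACCGAATGTCTGCGCCAGTTATGCACAGCTGATAATGGCCAGGG (A↔T, G↔C). DNA strands are antiparallel, so the complementary strand runs 3'→5'; reversing gives the 5'→3' form.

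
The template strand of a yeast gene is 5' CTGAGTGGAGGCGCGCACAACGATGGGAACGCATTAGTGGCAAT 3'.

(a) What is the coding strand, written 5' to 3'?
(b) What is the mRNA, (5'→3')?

(a) The coding strand is the reverse complement of the template: complement GACTCACCTCCGCGCGTGTTGCTACCCTTGCGTAATCACCGTTA, then reverse.
(b) mRNA has the coding-strand sequence with T→U.

(a) 5'-ATTGCCACTAATGCGTTCCCATCGTTGTGCGCGCCTCCACTCAG-3'
(b) 5'-AUUGCCACUAAUGCGUUCCCAUCGUUGUGCGCGCCUCCACUCAG-3'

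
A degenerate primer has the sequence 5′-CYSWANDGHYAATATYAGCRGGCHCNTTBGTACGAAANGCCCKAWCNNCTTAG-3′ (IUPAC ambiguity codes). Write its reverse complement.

5'-CTAAGNNGWTMGGGCNTTTCGTACVAANGDGCCYGCTRATATTRDCHNTWSRG-3'

Standard pairs A↔T, G↔C; ambiguity codes pair R↔Y, K↔M, W↔W, S↔S, B↔V, D↔H, N↔N. Complement (GRSWTNHCDRTTATARTCGYCCGDGNAAVCATGCTTTNCGGGMTWGNNGAATC), then reverse for 5'→3'.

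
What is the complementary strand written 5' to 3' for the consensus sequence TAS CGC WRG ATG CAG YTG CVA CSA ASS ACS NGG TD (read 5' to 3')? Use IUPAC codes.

Standard pairs A↔T, G↔C; ambiguity codes pair R↔Y, W↔W, S↔S, D↔H, V↔B, N↔N. Complement (ATSGCGWYCTACGTCRACGBTGSTTSSTGSNCCAH), then reverse for 5'→3'.

5'-HACCNSGTSSTTSGTBGCARCTGCATCYWGCGSTA-3'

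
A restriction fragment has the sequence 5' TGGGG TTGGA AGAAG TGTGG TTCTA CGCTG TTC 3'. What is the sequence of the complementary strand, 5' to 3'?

5'-GAACAGCGTAGAACCACACTTCTTCCAACCCCA-3'

Pairing A↔T and G↔C gives ACCCCAACCTTCTTCACACCAAGATGCGACAAG, running 3'→5'. Reverse for the 5'→3' convention.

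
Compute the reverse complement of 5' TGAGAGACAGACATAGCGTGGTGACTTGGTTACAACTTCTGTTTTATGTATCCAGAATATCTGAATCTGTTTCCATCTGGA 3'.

5'-TCCAGATGGAAACAGATTCAGATATTCTGGATACATAAAACAGAAGTTGTAACCAAGTCACCACGCTATGTCTGTCTCTCA-3'

Reading the sequence 3'→5' and pairing each base (A↔T, G↔C) gives the reverse complement directly.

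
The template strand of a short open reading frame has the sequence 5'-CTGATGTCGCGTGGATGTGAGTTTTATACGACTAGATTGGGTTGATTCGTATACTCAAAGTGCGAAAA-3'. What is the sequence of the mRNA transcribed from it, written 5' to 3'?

RNA polymerase reads the template 3'→5' and synthesizes mRNA 5'→3' by base-pairing (A→U, T→A, G↔C). The complement of the template is GACTACAGCGCACCTACACTCAAAATATGCTGATCTAACCCAACTAAGCATATGAGTTTCACGCTTTT; antiparallel, so 5'→3' the coding strand is TTTTCGCACTTTGAGTATACGAATCAACCCAATCTAGTCGTATAAAACTCACATCCACGCGACATCAG. Replace T with U for the mRNA.

5'-UUUUCGCACUUUGAGUAUACGAAUCAACCCAAUCUAGUCGUAUAAAACUCACAUCCACGCGACAUCAG-3'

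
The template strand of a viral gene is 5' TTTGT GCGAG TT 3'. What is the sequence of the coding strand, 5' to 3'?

The coding strand is complementary and antiparallel to the template: take the complement (A↔T, G↔C) and reverse.

5'-AACTCGCACAAA-3'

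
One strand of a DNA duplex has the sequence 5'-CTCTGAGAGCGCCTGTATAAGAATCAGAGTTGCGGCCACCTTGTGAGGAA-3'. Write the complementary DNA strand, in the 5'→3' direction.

5′-TTCCTCACAAGGTGGCCGCAACTCTGATTCTTATACAGGCGCTCTCAGAG-3′

The complement of CTCTGAGAGCGCCTGTATAAGAATCAGAGTTGCGGCCACCTTGTGAGGAA is GAGACTCTCGCGGACATATTCTTAGTCTCAACGCCGGTGGAACACTCCTT (A↔T, G↔C). DNA strands are antiparallel, so the complementary strand runs 3'→5'; reversing gives the 5'→3' form.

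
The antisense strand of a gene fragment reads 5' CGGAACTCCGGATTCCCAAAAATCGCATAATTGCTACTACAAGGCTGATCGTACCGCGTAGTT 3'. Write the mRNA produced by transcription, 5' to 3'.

5'-AACUACGCGGUACGAUCAGCCUUGUAGUAGCAAUUAUGCGAUUUUUGGGAAUCCGGAGUUCCG-3'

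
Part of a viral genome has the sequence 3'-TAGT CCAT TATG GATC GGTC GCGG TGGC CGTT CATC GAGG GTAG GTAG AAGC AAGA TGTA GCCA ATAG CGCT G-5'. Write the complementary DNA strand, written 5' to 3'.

The strand is given 3'→5', so its complement runs 5'→3' in the same left-to-right order: pair each base A↔T, G↔C.

5'-ATCAGGTAATACCTAGCCAGCGCCACCGGCAAGTAGCTCCCATCCATCTTCGTTCTACATCGGTTATCGCGAC-3'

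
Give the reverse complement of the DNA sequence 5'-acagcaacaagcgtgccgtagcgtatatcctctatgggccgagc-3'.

5'-GCTCGGCCCATAGAGGATATACGCTACGGCACGCTTGTTGCTGT-3'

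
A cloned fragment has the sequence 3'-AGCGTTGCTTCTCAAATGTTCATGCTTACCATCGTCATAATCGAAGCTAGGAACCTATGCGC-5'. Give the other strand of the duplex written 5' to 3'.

The strand is given 3'→5', so its complement runs 5'→3' in the same left-to-right order: pair each base A↔T, G↔C.

5′-TCGCAACGAAGAGTTTACAAGTACGAATGGTAGCAGTATTAGCTTCGATCCTTGGATACGCG-3′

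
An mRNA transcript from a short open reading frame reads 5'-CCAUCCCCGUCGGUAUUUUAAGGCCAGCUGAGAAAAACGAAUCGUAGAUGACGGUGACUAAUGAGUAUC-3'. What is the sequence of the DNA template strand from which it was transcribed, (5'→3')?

5'-GATACTCATTAGTCACCGTCATCTACGATTCGTTTTTCTCAGCTGGCCTTAAAATACCGACGGGGATGG-3'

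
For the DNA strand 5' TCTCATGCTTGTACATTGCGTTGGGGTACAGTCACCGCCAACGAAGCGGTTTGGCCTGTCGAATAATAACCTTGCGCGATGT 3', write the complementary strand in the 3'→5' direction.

3'-AGAGTACGAACATGTAACGCAACCCCATGTCAGTGGCGGTTGCTTCGCCAAACCGGACAGCTTATTATTGGAACGCGCTACA-5'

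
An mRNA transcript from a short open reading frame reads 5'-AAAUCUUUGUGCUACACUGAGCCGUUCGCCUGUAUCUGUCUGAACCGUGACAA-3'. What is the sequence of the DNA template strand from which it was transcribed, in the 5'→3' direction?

5'-TTGTCACGGTTCAGACAGATACAGGCGAACGGCTCAGTGTAGCACAAAGATTT-3'

Replace U with T to get the coding DNA strand: AAATCTTTGTGCTACACTGAGCCGTTCGCCTGTATCTGTCTGAACCGTGACAA. The template strand is its reverse complement (complement TTTAGAAACACGATGTGACTCGGCAAGCGGACATAGACAGACTTGGCACTGTT, then reverse).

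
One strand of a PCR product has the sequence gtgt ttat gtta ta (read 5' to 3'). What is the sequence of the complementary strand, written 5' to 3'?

5'-TATAACATAAACAC-3'

Pairing A↔T and G↔C gives CACAAATACAATAT, running 3'→5'. Reverse for the 5'→3' convention.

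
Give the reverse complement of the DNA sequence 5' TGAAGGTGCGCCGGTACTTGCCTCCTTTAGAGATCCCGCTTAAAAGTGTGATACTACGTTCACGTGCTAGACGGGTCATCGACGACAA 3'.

5'-TTGTCGTCGATGACCCGTCTAGCACGTGAACGTAGTATCACACTTTTAAGCGGGATCTCTAAAGGAGGCAAGTACCGGCGCACCTTCA-3'

Reading the sequence 3'→5' and pairing each base (A↔T, G↔C) gives the reverse complement directly.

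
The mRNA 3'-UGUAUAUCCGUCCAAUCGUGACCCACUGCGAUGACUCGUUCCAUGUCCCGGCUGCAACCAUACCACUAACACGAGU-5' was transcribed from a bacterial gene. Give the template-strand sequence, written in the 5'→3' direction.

5'-ACATATAGGCAGGTTAGCACTGGGTGACGCTACTGAGCAAGGTACAGGGCCGACGTTGGTATGGTGATTGTGCTCA-3'

Written 5'→3' the mRNA is UGAGCACAAUCACCAUACCAACGUCGGCCCUGUACCUUGCUCAGUAGCGUCACCCAGUGCUAACCUGCCUAUAUGU, so the coding DNA strand is TGAGCACAATCACCATACCAACGTCGGCCCTGTACCTTGCTCAGTAGCGTCACCCAGTGCTAACCTGCCTATATGT. The template is its reverse complement.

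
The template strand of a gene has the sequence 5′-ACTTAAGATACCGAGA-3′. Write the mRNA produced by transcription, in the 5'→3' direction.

5'-UCUCGGUAUCUUAAGU-3'

The mRNA has the sequence of the coding strand (reverse complement of the template) with T→U. Reverse complement of ACTTAAGATACCGAGA is TCTCGGTATCTTAAGT; then T→U.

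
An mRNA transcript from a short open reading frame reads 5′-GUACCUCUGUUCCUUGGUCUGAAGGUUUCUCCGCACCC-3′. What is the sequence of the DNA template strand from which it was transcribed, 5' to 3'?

5'-GGGTGCGGAGAAACCTTCAGACCAAGGAACAGAGGTAC-3'

Replace U with T to get the coding DNA strand: GTACCTCTGTTCCTTGGTCTGAAGGTTTCTCCGCACCC. The template strand is its reverse complement (complement CATGGAGACAAGGAACCAGACTTCCAAAGAGGCGTGGG, then reverse).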